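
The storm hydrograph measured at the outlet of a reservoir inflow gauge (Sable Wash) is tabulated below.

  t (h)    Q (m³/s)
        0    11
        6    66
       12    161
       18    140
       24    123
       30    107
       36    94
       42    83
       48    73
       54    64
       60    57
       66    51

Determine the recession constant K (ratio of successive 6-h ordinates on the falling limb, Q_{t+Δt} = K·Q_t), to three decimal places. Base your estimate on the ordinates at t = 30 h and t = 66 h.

K ≈ 0.884

Using the recession-limb readings at t = 30 h and t = 66 h: Q falls from 107 to 51 m³/s over 6 intervals.
K = (Q₂/Q₁)^(1/6) = (51/107)^(1/6) = 0.884.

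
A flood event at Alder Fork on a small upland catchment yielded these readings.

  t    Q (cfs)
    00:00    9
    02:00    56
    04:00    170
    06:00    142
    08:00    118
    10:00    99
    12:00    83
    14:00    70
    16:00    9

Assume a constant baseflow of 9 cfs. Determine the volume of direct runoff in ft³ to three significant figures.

Direct-runoff ordinates (Q − Q_b): 0.0, 47.0, 161.0, 133.0, 109.0, 90.0, 74.0, 61.0, 0.0 cfs.
ΣQ_DR = 675.0 cfs.
With Δt = 2 h = 7200 s, V = ΣQ_DR · Δt = 675.0 × 7200 = 4.86 × 10^6 ft³.

V ≈ 4.86 × 10^6 ft³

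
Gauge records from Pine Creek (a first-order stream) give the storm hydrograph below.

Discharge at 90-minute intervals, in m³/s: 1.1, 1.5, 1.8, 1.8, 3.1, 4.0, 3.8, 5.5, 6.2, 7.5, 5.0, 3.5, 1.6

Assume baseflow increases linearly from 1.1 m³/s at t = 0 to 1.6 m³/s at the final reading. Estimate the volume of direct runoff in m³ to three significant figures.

V ≈ 1.56 × 10^5 m³

Direct-runoff ordinates (Q − Q_b): 0.00, 0.36, 0.62, 0.57, 1.83, 2.69, 2.45, 4.11, 4.77, 6.03, 3.48, 1.94, 0.00 m³/s.
ΣQ_DR = 28.85 m³/s.
With Δt = 1.5 h = 5400 s, V = ΣQ_DR · Δt = 28.85 × 5400 = 1.56 × 10^5 m³.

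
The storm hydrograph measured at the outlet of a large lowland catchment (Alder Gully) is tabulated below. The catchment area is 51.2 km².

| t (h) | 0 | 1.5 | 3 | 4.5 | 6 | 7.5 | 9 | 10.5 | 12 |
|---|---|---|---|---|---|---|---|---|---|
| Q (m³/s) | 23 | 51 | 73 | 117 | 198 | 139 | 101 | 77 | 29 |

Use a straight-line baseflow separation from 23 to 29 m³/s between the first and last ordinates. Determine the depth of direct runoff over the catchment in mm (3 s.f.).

d ≈ 60.5 mm

Direct runoff: 0.00, 27.25, 48.50, 91.75, 172.00, 112.25, 73.50, 48.75, 0.00 m³/s; ΣQ_DR = 574.0 m³/s.
V = ΣQ_DR · Δt = 574.0 × 5400 s = 3.100 × 10^6 m³.
Over A = 51.2 km², depth = V / A = 60.5 mm.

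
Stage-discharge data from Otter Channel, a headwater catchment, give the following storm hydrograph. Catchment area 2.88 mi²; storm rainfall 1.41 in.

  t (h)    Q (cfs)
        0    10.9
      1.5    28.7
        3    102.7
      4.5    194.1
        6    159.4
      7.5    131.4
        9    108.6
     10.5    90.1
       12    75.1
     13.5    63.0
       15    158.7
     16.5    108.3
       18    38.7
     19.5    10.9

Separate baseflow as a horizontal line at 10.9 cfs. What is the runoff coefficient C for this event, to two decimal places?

C ≈ 0.65

ΣQ_DR = 1128 cfs; V = ΣQ_DR·Δt = 6.091 × 10^6 ft³.
Runoff depth d = V / A = 0.9104 in.
C = d / P = 0.9104 / 1.41 = 0.65.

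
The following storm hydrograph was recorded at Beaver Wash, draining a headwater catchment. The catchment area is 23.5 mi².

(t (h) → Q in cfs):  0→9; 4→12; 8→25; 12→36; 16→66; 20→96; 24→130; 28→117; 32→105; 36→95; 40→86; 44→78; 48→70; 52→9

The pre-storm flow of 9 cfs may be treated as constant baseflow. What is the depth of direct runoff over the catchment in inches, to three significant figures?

d ≈ 0.213 in

Direct runoff: 0.0, 3.0, 16.0, 27.0, 57.0, 87.0, 121.0, 108.0, 96.0, 86.0, 77.0, 69.0, 61.0, 0.0 cfs; ΣQ_DR = 808.0 cfs.
V = ΣQ_DR · Δt = 808.0 × 14400 s = 1.164 × 10^7 ft³.
Over A = 23.5 mi², depth = V / A = 0.213 in.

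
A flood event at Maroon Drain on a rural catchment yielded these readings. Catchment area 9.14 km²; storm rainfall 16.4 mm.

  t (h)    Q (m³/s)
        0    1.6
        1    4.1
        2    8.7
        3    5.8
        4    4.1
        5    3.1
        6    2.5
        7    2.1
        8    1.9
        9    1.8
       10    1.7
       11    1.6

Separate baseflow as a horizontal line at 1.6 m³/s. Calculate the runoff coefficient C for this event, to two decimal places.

ΣQ_DR = 19.80 m³/s; V = ΣQ_DR·Δt = 71280 m³.
Runoff depth d = V / A = 7.799 mm.
C = d / P = 7.799 / 16.4 = 0.48.

C ≈ 0.48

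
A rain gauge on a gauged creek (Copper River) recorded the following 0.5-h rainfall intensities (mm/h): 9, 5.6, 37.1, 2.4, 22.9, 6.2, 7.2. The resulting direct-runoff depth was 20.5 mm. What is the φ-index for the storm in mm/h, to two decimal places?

φ ≈ 9.50 mm/h

Only the 2 blocks with intensity above φ contribute runoff: 37.1, 22.9 mm/h.
Σ(I−φ)·Δt = d  ⇒  (37.1+22.9 − 2φ)·0.5 = 20.5
φ = (60.00 − 20.5/0.5) / 2 = 9.50 mm/h.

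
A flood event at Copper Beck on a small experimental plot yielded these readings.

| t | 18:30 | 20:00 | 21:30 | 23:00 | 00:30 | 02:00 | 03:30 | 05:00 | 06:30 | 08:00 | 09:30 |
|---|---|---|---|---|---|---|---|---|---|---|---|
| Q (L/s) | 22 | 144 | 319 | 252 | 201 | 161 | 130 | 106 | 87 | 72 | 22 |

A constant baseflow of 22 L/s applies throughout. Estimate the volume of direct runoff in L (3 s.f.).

V ≈ 6.88 × 10^6 L

Direct-runoff ordinates (Q − Q_b): 0.0, 122.0, 297.0, 230.0, 179.0, 139.0, 108.0, 84.0, 65.0, 50.0, 0.0 L/s.
ΣQ_DR = 1274 L/s.
With Δt = 1.5 h = 5400 s, V = ΣQ_DR · Δt = 1274 × 5400 = 6.88 × 10^6 L.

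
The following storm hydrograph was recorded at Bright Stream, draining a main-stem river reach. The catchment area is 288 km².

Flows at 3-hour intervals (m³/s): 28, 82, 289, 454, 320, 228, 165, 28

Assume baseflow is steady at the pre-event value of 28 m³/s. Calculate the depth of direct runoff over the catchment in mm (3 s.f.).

Direct runoff: 0.0, 54.0, 261.0, 426.0, 292.0, 200.0, 137.0, 0.0 m³/s; ΣQ_DR = 1370 m³/s.
V = ΣQ_DR · Δt = 1370 × 10800 s = 1.480 × 10^7 m³.
Over A = 288 km², depth = V / A = 51.4 mm.

d ≈ 51.4 mm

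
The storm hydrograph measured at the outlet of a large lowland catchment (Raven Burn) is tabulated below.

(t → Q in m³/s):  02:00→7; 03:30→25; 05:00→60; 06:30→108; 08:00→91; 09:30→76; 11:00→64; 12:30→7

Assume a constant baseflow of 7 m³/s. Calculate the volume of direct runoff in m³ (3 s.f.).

Direct-runoff ordinates (Q − Q_b): 0.0, 18.0, 53.0, 101.0, 84.0, 69.0, 57.0, 0.0 m³/s.
ΣQ_DR = 382.0 m³/s.
With Δt = 1.5 h = 5400 s, V = ΣQ_DR · Δt = 382.0 × 5400 = 2.06 × 10^6 m³.

V ≈ 2.06 × 10^6 m³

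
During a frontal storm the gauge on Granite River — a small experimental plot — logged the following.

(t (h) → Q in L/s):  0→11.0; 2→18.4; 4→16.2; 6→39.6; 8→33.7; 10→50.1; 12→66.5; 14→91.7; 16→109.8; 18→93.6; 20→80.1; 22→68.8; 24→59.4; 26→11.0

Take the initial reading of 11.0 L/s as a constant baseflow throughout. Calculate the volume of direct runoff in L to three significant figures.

V ≈ 4.29 × 10^6 L

Direct-runoff ordinates (Q − Q_b): 0.0, 7.4, 5.2, 28.6, 22.7, 39.1, 55.5, 80.7, 98.8, 82.6, 69.1, 57.8, 48.4, 0.0 L/s.
ΣQ_DR = 595.9 L/s.
With Δt = 2 h = 7200 s, V = ΣQ_DR · Δt = 595.9 × 7200 = 4.29 × 10^6 L.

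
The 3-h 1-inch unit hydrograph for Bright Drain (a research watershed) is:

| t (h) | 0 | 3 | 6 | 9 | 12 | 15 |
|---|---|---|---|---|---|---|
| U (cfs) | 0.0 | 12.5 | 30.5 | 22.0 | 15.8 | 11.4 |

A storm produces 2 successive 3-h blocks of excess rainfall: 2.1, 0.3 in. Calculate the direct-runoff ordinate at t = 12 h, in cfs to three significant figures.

Q ≈ 39.8 cfs

By discrete convolution, Q_j = Σ (P_i / 1 in) · U_{j−i}.
At t = 12 h (j=4): Q = (2.1/1)·15.8 + (0.3/1)·22.0 = 39.8 cfs.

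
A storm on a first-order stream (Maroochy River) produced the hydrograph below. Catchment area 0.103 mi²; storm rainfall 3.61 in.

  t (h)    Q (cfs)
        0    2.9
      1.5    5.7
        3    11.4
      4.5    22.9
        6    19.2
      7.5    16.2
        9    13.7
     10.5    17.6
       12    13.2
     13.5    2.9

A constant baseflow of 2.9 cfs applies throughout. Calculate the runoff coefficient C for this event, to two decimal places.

C ≈ 0.60

ΣQ_DR = 96.70 cfs; V = ΣQ_DR·Δt = 5.222 × 10^5 ft³.
Runoff depth d = V / A = 2.182 in.
C = d / P = 2.182 / 3.61 = 0.60.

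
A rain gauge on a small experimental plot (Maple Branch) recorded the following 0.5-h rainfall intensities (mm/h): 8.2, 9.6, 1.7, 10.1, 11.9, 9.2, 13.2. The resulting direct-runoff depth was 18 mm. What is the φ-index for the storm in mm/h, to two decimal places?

Only the 6 blocks with intensity above φ contribute runoff: 8.2, 9.6, 10.1, 11.9, 9.2, 13.2 mm/h.
Σ(I−φ)·Δt = d  ⇒  (8.2+9.6+10.1+11.9+9.2+13.2 − 6φ)·0.5 = 18
φ = (62.20 − 18/0.5) / 6 = 4.37 mm/h.

φ ≈ 4.37 mm/h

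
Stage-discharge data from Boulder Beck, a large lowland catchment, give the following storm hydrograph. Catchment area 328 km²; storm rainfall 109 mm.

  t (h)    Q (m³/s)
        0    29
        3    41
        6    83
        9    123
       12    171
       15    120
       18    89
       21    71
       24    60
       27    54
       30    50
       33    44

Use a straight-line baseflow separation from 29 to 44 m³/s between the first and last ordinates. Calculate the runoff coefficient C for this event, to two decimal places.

C ≈ 0.15

ΣQ_DR = 497.0 m³/s; V = ΣQ_DR·Δt = 5.368 × 10^6 m³.
Runoff depth d = V / A = 16.36 mm.
C = d / P = 16.36 / 109 = 0.15.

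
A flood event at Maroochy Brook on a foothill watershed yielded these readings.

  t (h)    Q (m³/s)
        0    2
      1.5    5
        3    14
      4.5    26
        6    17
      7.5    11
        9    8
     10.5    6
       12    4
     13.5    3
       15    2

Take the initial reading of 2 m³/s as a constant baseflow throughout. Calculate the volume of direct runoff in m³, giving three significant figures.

V ≈ 4.10 × 10^5 m³

Direct-runoff ordinates (Q − Q_b): 0.0, 3.0, 12.0, 24.0, 15.0, 9.0, 6.0, 4.0, 2.0, 1.0, 0.0 m³/s.
ΣQ_DR = 76.00 m³/s.
With Δt = 1.5 h = 5400 s, V = ΣQ_DR · Δt = 76.00 × 5400 = 4.10 × 10^5 m³.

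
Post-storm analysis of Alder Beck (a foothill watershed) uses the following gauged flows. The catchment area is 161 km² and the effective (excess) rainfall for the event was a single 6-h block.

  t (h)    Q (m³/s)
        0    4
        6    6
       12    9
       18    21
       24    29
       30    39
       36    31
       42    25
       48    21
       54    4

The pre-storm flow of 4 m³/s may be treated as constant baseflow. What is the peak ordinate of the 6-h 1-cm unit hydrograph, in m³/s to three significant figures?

U_p ≈ 17.5 m³/s

Direct runoff: 0.0, 2.0, 5.0, 17.0, 25.0, 35.0, 27.0, 21.0, 17.0, 0.0 m³/s; ΣQ_DR = 149.0 m³/s, peak = 35.0 m³/s.
Runoff depth d = ΣQ_DR·Δt / A = 149.0 × 21600 / (161 km²) = 19.99 mm.
The 1-cm UH is the DRH scaled by (10 mm)/d, so U_p = 35.0 × 10/19.99 = 17.5 m³/s.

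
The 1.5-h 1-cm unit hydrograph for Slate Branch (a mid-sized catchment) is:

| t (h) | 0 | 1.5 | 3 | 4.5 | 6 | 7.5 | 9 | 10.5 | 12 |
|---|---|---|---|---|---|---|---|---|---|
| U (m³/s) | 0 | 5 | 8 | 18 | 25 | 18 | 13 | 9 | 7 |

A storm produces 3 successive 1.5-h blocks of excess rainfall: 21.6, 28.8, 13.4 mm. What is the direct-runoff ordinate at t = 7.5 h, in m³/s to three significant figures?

By discrete convolution, Q_j = Σ (P_i / 10 mm) · U_{j−i}.
At t = 7.5 h (j=5): Q = (21.6/10)·18 + (28.8/10)·25 + (13.4/10)·18 = 135 m³/s.

Q ≈ 135 m³/s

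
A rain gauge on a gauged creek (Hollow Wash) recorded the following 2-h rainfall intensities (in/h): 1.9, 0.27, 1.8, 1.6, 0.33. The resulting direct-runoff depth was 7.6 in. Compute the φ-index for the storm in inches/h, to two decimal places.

φ ≈ 0.50 in/h

Only the 3 blocks with intensity above φ contribute runoff: 1.9, 1.8, 1.6 in/h.
Σ(I−φ)·Δt = d  ⇒  (1.9+1.8+1.6 − 3φ)·2 = 7.6
φ = (5.300 − 7.6/2) / 3 = 0.50 in/h.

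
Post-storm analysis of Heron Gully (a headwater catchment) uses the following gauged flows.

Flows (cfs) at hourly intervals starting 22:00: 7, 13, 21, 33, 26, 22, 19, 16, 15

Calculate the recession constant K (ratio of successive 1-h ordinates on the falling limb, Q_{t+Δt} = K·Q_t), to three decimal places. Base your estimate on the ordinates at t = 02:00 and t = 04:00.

K ≈ 0.855

Using the recession-limb readings at t = 02:00 and t = 04:00: Q falls from 26 to 19 cfs over 2 intervals.
K = (Q₂/Q₁)^(1/2) = (19/26)^(1/2) = 0.855.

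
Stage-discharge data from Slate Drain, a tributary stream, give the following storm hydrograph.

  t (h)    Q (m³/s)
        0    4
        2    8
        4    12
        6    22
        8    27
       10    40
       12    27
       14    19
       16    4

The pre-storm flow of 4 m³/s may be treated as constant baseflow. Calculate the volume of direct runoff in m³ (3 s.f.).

Direct-runoff ordinates (Q − Q_b): 0.0, 4.0, 8.0, 18.0, 23.0, 36.0, 23.0, 15.0, 0.0 m³/s.
ΣQ_DR = 127.0 m³/s.
With Δt = 2 h = 7200 s, V = ΣQ_DR · Δt = 127.0 × 7200 = 9.14 × 10^5 m³.

V ≈ 9.14 × 10^5 m³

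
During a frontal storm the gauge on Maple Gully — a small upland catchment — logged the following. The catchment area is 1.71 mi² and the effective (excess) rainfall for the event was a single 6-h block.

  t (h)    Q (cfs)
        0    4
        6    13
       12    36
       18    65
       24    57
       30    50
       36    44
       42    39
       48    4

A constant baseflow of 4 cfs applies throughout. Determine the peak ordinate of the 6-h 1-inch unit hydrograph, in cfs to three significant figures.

Direct runoff: 0.0, 9.0, 32.0, 61.0, 53.0, 46.0, 40.0, 35.0, 0.0 cfs; ΣQ_DR = 276.0 cfs, peak = 61.0 cfs.
Runoff depth d = ΣQ_DR·Δt / A = 276.0 × 21600 / (1.71 mi²) = 1.501 in.
The 1-inch UH is the DRH scaled by (1 in)/d, so U_p = 61.0 × 1/1.501 = 40.6 cfs.

U_p ≈ 40.6 cfs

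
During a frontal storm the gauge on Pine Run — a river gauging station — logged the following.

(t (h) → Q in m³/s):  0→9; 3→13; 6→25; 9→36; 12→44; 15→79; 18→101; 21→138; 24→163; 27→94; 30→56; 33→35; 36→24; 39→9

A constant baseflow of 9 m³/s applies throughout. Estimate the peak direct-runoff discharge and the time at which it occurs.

Subtracting baseflow gives direct-runoff ordinates: 0.0, 4.0, 16.0, 27.0, 35.0, 70.0, 92.0, 129.0, 154.0, 85.0, 47.0, 26.0, 15.0, 0.0 m³/s.
The maximum is 154.0 m³/s, occurring at the reading for t = 24 h.

Q_p = 154.0 m³/s at t = 24 h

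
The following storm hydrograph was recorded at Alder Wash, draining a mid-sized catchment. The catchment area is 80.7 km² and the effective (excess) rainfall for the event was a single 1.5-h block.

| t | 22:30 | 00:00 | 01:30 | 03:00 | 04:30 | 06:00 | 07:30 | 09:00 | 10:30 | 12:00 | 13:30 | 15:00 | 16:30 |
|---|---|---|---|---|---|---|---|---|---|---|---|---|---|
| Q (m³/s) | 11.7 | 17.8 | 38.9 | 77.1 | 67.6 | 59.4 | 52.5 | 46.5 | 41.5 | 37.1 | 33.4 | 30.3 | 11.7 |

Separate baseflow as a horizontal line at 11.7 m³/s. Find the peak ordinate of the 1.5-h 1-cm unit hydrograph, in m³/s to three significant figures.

Direct runoff: 0.0, 6.1, 27.2, 65.4, 55.9, 47.7, 40.8, 34.8, 29.8, 25.4, 21.7, 18.6, 0.0 m³/s; ΣQ_DR = 373.4 m³/s, peak = 65.4 m³/s.
Runoff depth d = ΣQ_DR·Δt / A = 373.4 × 5400 / (80.7 km²) = 24.99 mm.
The 1-cm UH is the DRH scaled by (10 mm)/d, so U_p = 65.4 × 10/24.99 = 26.2 m³/s.

U_p ≈ 26.2 m³/s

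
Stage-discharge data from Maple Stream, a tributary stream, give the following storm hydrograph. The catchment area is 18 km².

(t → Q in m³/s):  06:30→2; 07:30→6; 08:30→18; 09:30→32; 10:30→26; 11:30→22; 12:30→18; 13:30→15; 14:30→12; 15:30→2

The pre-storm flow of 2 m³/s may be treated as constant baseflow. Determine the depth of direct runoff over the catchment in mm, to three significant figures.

Direct runoff: 0.0, 4.0, 16.0, 30.0, 24.0, 20.0, 16.0, 13.0, 10.0, 0.0 m³/s; ΣQ_DR = 133.0 m³/s.
V = ΣQ_DR · Δt = 133.0 × 3600 s = 4.788 × 10^5 m³.
Over A = 18 km², depth = V / A = 26.6 mm.

d ≈ 26.6 mm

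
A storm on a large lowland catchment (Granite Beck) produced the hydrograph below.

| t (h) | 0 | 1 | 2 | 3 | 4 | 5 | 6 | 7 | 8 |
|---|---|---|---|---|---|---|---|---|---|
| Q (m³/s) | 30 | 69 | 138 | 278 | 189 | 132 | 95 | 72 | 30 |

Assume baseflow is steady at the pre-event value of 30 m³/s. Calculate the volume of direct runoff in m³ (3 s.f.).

Direct-runoff ordinates (Q − Q_b): 0.0, 39.0, 108.0, 248.0, 159.0, 102.0, 65.0, 42.0, 0.0 m³/s.
ΣQ_DR = 763.0 m³/s.
With Δt = 1 h = 3600 s, V = ΣQ_DR · Δt = 763.0 × 3600 = 2.75 × 10^6 m³.

V ≈ 2.75 × 10^6 m³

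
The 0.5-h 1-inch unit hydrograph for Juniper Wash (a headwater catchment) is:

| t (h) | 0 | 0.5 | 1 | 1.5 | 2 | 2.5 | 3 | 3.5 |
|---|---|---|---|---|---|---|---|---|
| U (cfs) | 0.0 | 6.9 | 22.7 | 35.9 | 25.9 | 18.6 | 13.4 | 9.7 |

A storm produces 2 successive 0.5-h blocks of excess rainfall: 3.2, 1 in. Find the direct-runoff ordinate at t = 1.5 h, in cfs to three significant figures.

Q ≈ 138 cfs

By discrete convolution, Q_j = Σ (P_i / 1 in) · U_{j−i}.
At t = 1.5 h (j=3): Q = (3.2/1)·35.9 + (1/1)·22.7 = 138 cfs.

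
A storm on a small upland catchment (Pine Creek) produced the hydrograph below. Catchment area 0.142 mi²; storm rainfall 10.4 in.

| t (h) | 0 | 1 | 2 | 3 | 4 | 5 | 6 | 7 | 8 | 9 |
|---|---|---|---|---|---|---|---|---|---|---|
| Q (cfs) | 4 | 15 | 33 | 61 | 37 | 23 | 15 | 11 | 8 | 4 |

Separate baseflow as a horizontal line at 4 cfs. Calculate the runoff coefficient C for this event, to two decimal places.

ΣQ_DR = 171.0 cfs; V = ΣQ_DR·Δt = 6.156 × 10^5 ft³.
Runoff depth d = V / A = 1.866 in.
C = d / P = 1.866 / 10.4 = 0.18.

C ≈ 0.18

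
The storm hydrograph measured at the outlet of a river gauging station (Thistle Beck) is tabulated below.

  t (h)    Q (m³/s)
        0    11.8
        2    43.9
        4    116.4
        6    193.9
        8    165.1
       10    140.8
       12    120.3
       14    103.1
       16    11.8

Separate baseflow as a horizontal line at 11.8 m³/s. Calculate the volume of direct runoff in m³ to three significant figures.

Direct-runoff ordinates (Q − Q_b): 0.0, 32.1, 104.6, 182.1, 153.3, 129.0, 108.5, 91.3, 0.0 m³/s.
ΣQ_DR = 800.9 m³/s.
With Δt = 2 h = 7200 s, V = ΣQ_DR · Δt = 800.9 × 7200 = 5.77 × 10^6 m³.

V ≈ 5.77 × 10^6 m³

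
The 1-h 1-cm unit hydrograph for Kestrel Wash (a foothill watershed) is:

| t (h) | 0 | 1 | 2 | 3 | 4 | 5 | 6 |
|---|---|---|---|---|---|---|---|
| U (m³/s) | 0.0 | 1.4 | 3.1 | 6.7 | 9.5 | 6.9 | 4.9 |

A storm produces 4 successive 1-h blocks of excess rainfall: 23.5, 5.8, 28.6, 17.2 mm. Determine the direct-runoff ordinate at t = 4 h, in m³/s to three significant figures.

By discrete convolution, Q_j = Σ (P_i / 10 mm) · U_{j−i}.
At t = 4 h (j=4): Q = (23.5/10)·9.5 + (5.8/10)·6.7 + (28.6/10)·3.1 + (17.2/10)·1.4 = 37.5 m³/s.

Q ≈ 37.5 m³/s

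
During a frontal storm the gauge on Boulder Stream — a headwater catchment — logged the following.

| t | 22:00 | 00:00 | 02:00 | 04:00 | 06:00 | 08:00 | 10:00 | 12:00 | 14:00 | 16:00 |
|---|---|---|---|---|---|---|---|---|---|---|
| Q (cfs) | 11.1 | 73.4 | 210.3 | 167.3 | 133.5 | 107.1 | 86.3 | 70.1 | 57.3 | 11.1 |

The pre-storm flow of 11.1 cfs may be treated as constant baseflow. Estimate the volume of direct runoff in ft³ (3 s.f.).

Direct-runoff ordinates (Q − Q_b): 0.0, 62.3, 199.2, 156.2, 122.4, 96.0, 75.2, 59.0, 46.2, 0.0 cfs.
ΣQ_DR = 816.5 cfs.
With Δt = 2 h = 7200 s, V = ΣQ_DR · Δt = 816.5 × 7200 = 5.88 × 10^6 ft³.

V ≈ 5.88 × 10^6 ft³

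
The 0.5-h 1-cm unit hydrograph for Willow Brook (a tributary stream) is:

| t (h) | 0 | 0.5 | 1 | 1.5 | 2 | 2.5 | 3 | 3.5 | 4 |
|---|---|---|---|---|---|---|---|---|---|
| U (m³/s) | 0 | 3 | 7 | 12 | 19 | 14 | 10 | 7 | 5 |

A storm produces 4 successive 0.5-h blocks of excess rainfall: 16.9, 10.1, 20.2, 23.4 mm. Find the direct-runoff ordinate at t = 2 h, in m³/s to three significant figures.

Q ≈ 65.4 m³/s

By discrete convolution, Q_j = Σ (P_i / 10 mm) · U_{j−i}.
At t = 2 h (j=4): Q = (16.9/10)·19 + (10.1/10)·12 + (20.2/10)·7 + (23.4/10)·3 = 65.4 m³/s.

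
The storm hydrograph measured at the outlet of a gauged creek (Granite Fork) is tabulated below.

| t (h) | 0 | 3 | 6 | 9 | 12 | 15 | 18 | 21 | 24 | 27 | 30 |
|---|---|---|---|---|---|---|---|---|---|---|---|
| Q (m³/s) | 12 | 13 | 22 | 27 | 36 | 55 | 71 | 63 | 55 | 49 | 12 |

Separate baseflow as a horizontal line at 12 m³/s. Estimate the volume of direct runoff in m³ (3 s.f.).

Direct-runoff ordinates (Q − Q_b): 0.0, 1.0, 10.0, 15.0, 24.0, 43.0, 59.0, 51.0, 43.0, 37.0, 0.0 m³/s.
ΣQ_DR = 283.0 m³/s.
With Δt = 3 h = 10800 s, V = ΣQ_DR · Δt = 283.0 × 10800 = 3.06 × 10^6 m³.

V ≈ 3.06 × 10^6 m³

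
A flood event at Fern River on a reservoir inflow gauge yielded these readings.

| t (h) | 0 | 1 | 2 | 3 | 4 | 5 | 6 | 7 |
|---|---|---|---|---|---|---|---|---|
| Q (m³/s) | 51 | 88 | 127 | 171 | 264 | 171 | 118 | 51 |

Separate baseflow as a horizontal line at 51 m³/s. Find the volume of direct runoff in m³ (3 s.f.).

V ≈ 2.28 × 10^6 m³

Direct-runoff ordinates (Q − Q_b): 0.0, 37.0, 76.0, 120.0, 213.0, 120.0, 67.0, 0.0 m³/s.
ΣQ_DR = 633.0 m³/s.
With Δt = 1 h = 3600 s, V = ΣQ_DR · Δt = 633.0 × 3600 = 2.28 × 10^6 m³.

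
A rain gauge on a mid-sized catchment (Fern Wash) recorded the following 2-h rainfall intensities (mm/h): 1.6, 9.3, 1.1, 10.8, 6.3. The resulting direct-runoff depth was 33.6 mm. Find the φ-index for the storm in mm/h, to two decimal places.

Only the 3 blocks with intensity above φ contribute runoff: 9.3, 10.8, 6.3 mm/h.
Σ(I−φ)·Δt = d  ⇒  (9.3+10.8+6.3 − 3φ)·2 = 33.6
φ = (26.40 − 33.6/2) / 3 = 3.20 mm/h.

φ ≈ 3.20 mm/h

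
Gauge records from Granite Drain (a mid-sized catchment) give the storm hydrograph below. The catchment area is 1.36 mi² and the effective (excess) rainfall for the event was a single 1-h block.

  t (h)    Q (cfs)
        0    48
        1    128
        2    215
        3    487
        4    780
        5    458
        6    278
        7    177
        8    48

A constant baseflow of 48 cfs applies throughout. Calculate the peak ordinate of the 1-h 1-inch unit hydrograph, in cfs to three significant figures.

Direct runoff: 0.0, 80.0, 167.0, 439.0, 732.0, 410.0, 230.0, 129.0, 0.0 cfs; ΣQ_DR = 2187 cfs, peak = 732.0 cfs.
Runoff depth d = ΣQ_DR·Δt / A = 2187 × 3600 / (1.36 mi²) = 2.492 in.
The 1-inch UH is the DRH scaled by (1 in)/d, so U_p = 732.0 × 1/2.492 = 294 cfs.

U_p ≈ 294 cfs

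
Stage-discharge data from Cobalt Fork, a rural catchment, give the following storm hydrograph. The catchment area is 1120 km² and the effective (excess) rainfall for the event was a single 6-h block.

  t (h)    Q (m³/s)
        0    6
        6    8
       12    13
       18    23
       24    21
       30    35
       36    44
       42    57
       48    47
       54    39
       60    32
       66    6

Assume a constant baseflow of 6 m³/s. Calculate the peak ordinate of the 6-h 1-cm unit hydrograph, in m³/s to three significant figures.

Direct runoff: 0.0, 2.0, 7.0, 17.0, 15.0, 29.0, 38.0, 51.0, 41.0, 33.0, 26.0, 0.0 m³/s; ΣQ_DR = 259.0 m³/s, peak = 51.0 m³/s.
Runoff depth d = ΣQ_DR·Δt / A = 259.0 × 21600 / (1120 km²) = 4.995 mm.
The 1-cm UH is the DRH scaled by (10 mm)/d, so U_p = 51.0 × 10/4.995 = 102 m³/s.

U_p ≈ 102 m³/s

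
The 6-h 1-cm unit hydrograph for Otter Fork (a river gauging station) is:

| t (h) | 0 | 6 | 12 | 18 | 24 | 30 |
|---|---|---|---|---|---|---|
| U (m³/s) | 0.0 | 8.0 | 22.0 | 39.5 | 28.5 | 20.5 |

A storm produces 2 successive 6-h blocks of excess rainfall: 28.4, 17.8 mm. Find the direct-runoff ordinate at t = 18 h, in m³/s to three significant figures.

By discrete convolution, Q_j = Σ (P_i / 10 mm) · U_{j−i}.
At t = 18 h (j=3): Q = (28.4/10)·39.5 + (17.8/10)·22.0 = 151 m³/s.

Q ≈ 151 m³/s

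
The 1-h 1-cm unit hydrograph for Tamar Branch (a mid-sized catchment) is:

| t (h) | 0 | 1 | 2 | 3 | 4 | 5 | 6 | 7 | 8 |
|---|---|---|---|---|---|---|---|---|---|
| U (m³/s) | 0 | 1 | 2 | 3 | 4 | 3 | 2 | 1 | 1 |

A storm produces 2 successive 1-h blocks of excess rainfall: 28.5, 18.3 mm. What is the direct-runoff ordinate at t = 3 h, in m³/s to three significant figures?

By discrete convolution, Q_j = Σ (P_i / 10 mm) · U_{j−i}.
At t = 3 h (j=3): Q = (28.5/10)·3 + (18.3/10)·2 = 12.2 m³/s.

Q ≈ 12.2 m³/s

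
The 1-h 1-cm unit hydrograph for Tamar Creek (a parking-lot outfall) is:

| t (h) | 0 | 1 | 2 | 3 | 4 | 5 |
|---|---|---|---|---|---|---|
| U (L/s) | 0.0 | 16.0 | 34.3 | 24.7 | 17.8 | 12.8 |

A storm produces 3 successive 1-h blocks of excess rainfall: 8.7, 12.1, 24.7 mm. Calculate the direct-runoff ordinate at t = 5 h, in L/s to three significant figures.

By discrete convolution, Q_j = Σ (P_i / 10 mm) · U_{j−i}.
At t = 5 h (j=5): Q = (8.7/10)·12.8 + (12.1/10)·17.8 + (24.7/10)·24.7 = 93.7 L/s.

Q ≈ 93.7 L/s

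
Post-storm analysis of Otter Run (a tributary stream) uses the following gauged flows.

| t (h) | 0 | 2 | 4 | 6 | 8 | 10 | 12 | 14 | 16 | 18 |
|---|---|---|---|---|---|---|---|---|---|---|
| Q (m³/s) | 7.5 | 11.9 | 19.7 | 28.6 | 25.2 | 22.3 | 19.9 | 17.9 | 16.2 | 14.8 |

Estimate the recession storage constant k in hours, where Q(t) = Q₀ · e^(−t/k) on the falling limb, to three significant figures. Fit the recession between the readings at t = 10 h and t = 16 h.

k ≈ 18.8 h

On the falling limb, Q drops from 22.3 to 16.2 m³/s between t = 10 h and t = 16 h (Δt = 6 h).
k = −Δt / ln(Q₂/Q₁) = −6 / ln(16.2/22.3) = 18.8 h.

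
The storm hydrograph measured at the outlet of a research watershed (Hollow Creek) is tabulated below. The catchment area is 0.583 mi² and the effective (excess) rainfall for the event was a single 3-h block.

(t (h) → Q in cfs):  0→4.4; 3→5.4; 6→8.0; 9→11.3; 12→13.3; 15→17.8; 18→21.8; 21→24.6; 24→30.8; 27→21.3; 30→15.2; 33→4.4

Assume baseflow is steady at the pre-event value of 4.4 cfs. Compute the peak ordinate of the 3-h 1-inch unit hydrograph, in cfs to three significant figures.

U_p ≈ 26.4 cfs

Direct runoff: 0.0, 1.0, 3.6, 6.9, 8.9, 13.4, 17.4, 20.2, 26.4, 16.9, 10.8, 0.0 cfs; ΣQ_DR = 125.5 cfs, peak = 26.4 cfs.
Runoff depth d = ΣQ_DR·Δt / A = 125.5 × 10800 / (0.583 mi²) = 1.001 in.
The 1-inch UH is the DRH scaled by (1 in)/d, so U_p = 26.4 × 1/1.001 = 26.4 cfs.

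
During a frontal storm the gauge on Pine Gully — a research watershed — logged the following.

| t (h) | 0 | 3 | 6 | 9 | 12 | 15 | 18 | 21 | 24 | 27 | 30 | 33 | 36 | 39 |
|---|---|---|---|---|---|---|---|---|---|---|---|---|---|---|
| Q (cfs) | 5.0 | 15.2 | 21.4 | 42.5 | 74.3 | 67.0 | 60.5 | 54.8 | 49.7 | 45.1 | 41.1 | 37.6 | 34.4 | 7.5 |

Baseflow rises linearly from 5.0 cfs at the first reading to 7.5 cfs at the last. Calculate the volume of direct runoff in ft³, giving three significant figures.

Direct-runoff ordinates (Q − Q_b): 0.00, 10.01, 16.02, 36.92, 68.53, 61.04, 54.35, 48.45, 43.16, 38.37, 34.18, 30.48, 27.09, 0.00 cfs.
ΣQ_DR = 468.6 cfs.
With Δt = 3 h = 10800 s, V = ΣQ_DR · Δt = 468.6 × 10800 = 5.06 × 10^6 ft³.

V ≈ 5.06 × 10^6 ft³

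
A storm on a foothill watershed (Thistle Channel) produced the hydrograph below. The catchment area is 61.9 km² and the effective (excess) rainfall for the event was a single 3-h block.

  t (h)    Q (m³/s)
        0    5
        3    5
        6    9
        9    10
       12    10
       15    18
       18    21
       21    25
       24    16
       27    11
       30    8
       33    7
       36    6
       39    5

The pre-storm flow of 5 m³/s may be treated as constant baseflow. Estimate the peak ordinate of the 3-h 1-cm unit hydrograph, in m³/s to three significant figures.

U_p ≈ 13.3 m³/s

Direct runoff: 0.0, 0.0, 4.0, 5.0, 5.0, 13.0, 16.0, 20.0, 11.0, 6.0, 3.0, 2.0, 1.0, 0.0 m³/s; ΣQ_DR = 86.00 m³/s, peak = 20.0 m³/s.
Runoff depth d = ΣQ_DR·Δt / A = 86.00 × 10800 / (61.9 km²) = 15.00 mm.
The 1-cm UH is the DRH scaled by (10 mm)/d, so U_p = 20.0 × 10/15.00 = 13.3 m³/s.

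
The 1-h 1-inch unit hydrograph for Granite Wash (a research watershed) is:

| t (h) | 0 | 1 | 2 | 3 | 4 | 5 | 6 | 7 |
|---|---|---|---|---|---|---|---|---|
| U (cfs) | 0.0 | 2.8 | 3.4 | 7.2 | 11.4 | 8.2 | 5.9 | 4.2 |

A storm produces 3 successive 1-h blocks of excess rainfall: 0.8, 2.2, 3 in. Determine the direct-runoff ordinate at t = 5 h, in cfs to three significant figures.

By discrete convolution, Q_j = Σ (P_i / 1 in) · U_{j−i}.
At t = 5 h (j=5): Q = (0.8/1)·8.2 + (2.2/1)·11.4 + (3/1)·7.2 = 53.2 cfs.

Q ≈ 53.2 cfs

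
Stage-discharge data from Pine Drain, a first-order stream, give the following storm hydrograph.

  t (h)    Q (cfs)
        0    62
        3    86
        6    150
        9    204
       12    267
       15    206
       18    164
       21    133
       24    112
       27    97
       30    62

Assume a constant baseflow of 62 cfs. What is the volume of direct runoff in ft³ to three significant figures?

Direct-runoff ordinates (Q − Q_b): 0.0, 24.0, 88.0, 142.0, 205.0, 144.0, 102.0, 71.0, 50.0, 35.0, 0.0 cfs.
ΣQ_DR = 861.0 cfs.
With Δt = 3 h = 10800 s, V = ΣQ_DR · Δt = 861.0 × 10800 = 9.30 × 10^6 ft³.

V ≈ 9.30 × 10^6 ft³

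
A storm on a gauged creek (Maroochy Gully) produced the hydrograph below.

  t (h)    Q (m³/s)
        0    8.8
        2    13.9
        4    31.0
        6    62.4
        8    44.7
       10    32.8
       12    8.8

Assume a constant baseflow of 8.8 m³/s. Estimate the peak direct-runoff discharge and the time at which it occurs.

Q_p = 53.6 m³/s at t = 6 h

Subtracting baseflow gives direct-runoff ordinates: 0.0, 5.1, 22.2, 53.6, 35.9, 24.0, 0.0 m³/s.
The maximum is 53.6 m³/s, occurring at the reading for t = 6 h.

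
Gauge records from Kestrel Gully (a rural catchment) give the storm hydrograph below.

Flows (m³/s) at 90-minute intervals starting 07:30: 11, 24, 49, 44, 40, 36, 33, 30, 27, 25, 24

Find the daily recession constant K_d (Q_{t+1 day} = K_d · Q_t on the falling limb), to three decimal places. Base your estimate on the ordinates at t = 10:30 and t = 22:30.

K_d ≈ 0.240

Between t = 10:30 and t = 22:30 the flow falls from 49 to 24 m³/s over 8×1.5 h = 12 h.
Per-interval ratio K = (24/49)^(1/8) = 0.9146; K_d = K^(24/1.5) = 0.240.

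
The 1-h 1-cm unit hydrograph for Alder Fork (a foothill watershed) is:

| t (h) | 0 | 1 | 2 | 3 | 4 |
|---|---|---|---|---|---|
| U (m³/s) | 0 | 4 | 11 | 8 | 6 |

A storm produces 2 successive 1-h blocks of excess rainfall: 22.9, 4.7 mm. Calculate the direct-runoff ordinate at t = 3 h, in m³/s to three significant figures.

Q ≈ 23.5 m³/s

By discrete convolution, Q_j = Σ (P_i / 10 mm) · U_{j−i}.
At t = 3 h (j=3): Q = (22.9/10)·8 + (4.7/10)·11 = 23.5 m³/s.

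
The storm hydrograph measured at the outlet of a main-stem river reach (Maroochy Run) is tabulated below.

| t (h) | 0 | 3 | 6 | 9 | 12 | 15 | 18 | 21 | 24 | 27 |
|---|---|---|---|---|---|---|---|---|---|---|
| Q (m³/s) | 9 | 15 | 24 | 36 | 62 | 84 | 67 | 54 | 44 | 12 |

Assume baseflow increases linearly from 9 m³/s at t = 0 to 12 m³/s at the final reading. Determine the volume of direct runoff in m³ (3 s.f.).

V ≈ 3.26 × 10^6 m³

Direct-runoff ordinates (Q − Q_b): 0.00, 5.67, 14.33, 26.00, 51.67, 73.33, 56.00, 42.67, 32.33, 0.00 m³/s.
ΣQ_DR = 302.0 m³/s.
With Δt = 3 h = 10800 s, V = ΣQ_DR · Δt = 302.0 × 10800 = 3.26 × 10^6 m³.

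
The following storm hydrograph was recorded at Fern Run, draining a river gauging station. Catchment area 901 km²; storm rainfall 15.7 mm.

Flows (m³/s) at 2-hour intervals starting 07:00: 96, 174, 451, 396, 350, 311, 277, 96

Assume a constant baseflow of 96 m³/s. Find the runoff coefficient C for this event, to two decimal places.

ΣQ_DR = 1383 m³/s; V = ΣQ_DR·Δt = 9.958 × 10^6 m³.
Runoff depth d = V / A = 11.05 mm.
C = d / P = 11.05 / 15.7 = 0.70.

C ≈ 0.70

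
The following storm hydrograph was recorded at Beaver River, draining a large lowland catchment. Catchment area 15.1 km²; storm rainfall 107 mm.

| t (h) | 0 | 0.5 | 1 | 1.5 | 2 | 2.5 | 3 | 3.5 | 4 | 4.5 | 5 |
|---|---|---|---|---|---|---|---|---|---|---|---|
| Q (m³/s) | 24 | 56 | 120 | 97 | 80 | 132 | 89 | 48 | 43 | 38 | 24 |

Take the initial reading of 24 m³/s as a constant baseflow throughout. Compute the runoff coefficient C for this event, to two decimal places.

ΣQ_DR = 487.0 m³/s; V = ΣQ_DR·Δt = 8.766 × 10^5 m³.
Runoff depth d = V / A = 58.05 mm.
C = d / P = 58.05 / 107 = 0.54.

C ≈ 0.54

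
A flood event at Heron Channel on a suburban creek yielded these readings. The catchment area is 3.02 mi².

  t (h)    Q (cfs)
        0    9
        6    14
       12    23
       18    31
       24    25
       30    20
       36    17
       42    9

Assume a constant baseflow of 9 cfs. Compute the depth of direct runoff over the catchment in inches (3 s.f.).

Direct runoff: 0.0, 5.0, 14.0, 22.0, 16.0, 11.0, 8.0, 0.0 cfs; ΣQ_DR = 76.00 cfs.
V = ΣQ_DR · Δt = 76.00 × 21600 s = 1.642 × 10^6 ft³.
Over A = 3.02 mi², depth = V / A = 0.234 in.

d ≈ 0.234 in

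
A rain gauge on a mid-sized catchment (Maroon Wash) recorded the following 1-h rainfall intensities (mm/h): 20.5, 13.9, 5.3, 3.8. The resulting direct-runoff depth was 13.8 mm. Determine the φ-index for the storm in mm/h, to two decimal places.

φ ≈ 10.30 mm/h

Only the 2 blocks with intensity above φ contribute runoff: 20.5, 13.9 mm/h.
Σ(I−φ)·Δt = d  ⇒  (20.5+13.9 − 2φ)·1 = 13.8
φ = (34.40 − 13.8/1) / 2 = 10.30 mm/h.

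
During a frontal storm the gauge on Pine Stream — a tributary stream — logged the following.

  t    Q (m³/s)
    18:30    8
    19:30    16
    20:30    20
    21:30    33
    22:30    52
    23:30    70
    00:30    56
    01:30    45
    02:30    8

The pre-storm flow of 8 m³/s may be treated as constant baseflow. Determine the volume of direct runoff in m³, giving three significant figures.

Direct-runoff ordinates (Q − Q_b): 0.0, 8.0, 12.0, 25.0, 44.0, 62.0, 48.0, 37.0, 0.0 m³/s.
ΣQ_DR = 236.0 m³/s.
With Δt = 1 h = 3600 s, V = ΣQ_DR · Δt = 236.0 × 3600 = 8.50 × 10^5 m³.

V ≈ 8.50 × 10^5 m³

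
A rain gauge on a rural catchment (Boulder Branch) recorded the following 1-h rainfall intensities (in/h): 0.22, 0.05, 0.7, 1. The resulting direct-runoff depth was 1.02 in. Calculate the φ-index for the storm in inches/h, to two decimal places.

Only the 2 blocks with intensity above φ contribute runoff: 0.7, 1 in/h.
Σ(I−φ)·Δt = d  ⇒  (0.7+1 − 2φ)·1 = 1.02
φ = (1.700 − 1.02/1) / 2 = 0.34 in/h.

φ ≈ 0.34 in/h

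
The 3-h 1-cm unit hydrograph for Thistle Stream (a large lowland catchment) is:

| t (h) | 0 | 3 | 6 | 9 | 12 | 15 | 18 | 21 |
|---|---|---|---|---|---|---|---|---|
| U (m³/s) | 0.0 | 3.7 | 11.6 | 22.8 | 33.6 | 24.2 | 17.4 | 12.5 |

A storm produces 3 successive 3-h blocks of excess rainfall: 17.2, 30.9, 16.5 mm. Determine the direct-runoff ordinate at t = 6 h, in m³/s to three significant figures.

Q ≈ 31.4 m³/s

By discrete convolution, Q_j = Σ (P_i / 10 mm) · U_{j−i}.
At t = 6 h (j=2): Q = (17.2/10)·11.6 + (30.9/10)·3.7 + (16.5/10)·0.0 = 31.4 m³/s.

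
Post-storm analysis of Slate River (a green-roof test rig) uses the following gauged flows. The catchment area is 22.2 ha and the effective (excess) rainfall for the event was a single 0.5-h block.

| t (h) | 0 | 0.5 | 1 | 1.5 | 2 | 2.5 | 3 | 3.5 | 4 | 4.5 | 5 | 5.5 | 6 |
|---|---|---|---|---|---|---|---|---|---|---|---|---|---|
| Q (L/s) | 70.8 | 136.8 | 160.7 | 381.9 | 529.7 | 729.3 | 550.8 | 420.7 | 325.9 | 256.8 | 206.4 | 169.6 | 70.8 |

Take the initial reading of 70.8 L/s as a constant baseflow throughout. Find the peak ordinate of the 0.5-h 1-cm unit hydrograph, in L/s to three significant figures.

U_p ≈ 263 L/s

Direct runoff: 0.0, 66.0, 89.9, 311.1, 458.9, 658.5, 480.0, 349.9, 255.1, 186.0, 135.6, 98.8, 0.0 L/s; ΣQ_DR = 3090 L/s, peak = 658.5 L/s.
Runoff depth d = ΣQ_DR·Δt / A = 3090 × 1800 / (22.2 ha) = 25.05 mm.
The 1-cm UH is the DRH scaled by (10 mm)/d, so U_p = 658.5 × 10/25.05 = 263 L/s.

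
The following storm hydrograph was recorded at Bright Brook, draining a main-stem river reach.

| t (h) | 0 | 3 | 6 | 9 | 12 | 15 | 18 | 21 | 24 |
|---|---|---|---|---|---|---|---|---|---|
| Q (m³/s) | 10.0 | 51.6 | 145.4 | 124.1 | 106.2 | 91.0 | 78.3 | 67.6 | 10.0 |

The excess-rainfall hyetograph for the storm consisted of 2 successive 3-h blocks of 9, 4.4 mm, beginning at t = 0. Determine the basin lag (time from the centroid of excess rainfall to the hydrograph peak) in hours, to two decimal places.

Centroid of excess rainfall: t_c = Σ P_i·t̄_i / ΣP_i = 2.4851 h (block centres at 1.5, 4.5 h).
Hydrograph peak occurs at t = 6 h, so basin lag t_L = 6 − 2.4851 = 3.51 h.

t_L ≈ 3.51 h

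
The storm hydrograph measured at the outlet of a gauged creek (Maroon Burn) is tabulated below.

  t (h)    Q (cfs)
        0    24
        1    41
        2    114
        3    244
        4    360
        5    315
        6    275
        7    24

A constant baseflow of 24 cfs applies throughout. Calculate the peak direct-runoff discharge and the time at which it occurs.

Q_p = 336.0 cfs at t = 4 h

Subtracting baseflow gives direct-runoff ordinates: 0.0, 17.0, 90.0, 220.0, 336.0, 291.0, 251.0, 0.0 cfs.
The maximum is 336.0 cfs, occurring at the reading for t = 4 h.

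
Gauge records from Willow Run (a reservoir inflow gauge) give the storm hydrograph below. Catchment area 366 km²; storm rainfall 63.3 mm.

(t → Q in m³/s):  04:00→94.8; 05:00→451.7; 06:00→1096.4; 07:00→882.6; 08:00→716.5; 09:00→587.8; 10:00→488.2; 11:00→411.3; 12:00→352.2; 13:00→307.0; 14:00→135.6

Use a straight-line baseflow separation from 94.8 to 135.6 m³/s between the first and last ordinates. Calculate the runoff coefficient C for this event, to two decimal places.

C ≈ 0.66

ΣQ_DR = 4257 m³/s; V = ΣQ_DR·Δt = 1.532 × 10^7 m³.
Runoff depth d = V / A = 41.87 mm.
C = d / P = 41.87 / 63.3 = 0.66.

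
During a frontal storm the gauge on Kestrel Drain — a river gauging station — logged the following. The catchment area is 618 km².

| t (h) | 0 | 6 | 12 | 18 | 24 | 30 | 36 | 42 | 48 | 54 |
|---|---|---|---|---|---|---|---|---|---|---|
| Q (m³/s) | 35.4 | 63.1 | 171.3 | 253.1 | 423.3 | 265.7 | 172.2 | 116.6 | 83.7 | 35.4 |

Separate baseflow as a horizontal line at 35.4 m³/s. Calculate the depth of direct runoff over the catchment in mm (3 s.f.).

Direct runoff: 0.0, 27.7, 135.9, 217.7, 387.9, 230.3, 136.8, 81.2, 48.3, 0.0 m³/s; ΣQ_DR = 1266 m³/s.
V = ΣQ_DR · Δt = 1266 × 21600 s = 2.734 × 10^7 m³.
Over A = 618 km², depth = V / A = 44.2 mm.

d ≈ 44.2 mm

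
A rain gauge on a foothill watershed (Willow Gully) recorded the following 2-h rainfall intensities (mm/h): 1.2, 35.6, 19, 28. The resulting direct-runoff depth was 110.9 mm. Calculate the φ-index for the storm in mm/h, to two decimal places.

Only the 3 blocks with intensity above φ contribute runoff: 35.6, 19, 28 mm/h.
Σ(I−φ)·Δt = d  ⇒  (35.6+19+28 − 3φ)·2 = 110.9
φ = (82.60 − 110.9/2) / 3 = 9.05 mm/h.

φ ≈ 9.05 mm/h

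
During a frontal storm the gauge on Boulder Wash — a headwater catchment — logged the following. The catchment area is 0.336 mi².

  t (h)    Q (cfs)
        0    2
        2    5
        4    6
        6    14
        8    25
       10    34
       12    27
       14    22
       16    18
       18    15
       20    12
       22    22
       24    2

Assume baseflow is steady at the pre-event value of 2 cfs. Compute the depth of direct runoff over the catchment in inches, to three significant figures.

Direct runoff: 0.0, 3.0, 4.0, 12.0, 23.0, 32.0, 25.0, 20.0, 16.0, 13.0, 10.0, 20.0, 0.0 cfs; ΣQ_DR = 178.0 cfs.
V = ΣQ_DR · Δt = 178.0 × 7200 s = 1.282 × 10^6 ft³.
Over A = 0.336 mi², depth = V / A = 1.64 in.

d ≈ 1.64 in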